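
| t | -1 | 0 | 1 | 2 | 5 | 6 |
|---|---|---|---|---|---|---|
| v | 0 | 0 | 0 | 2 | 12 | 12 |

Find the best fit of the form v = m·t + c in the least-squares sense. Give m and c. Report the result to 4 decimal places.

m = 2.0515, c = -0.1116

Normal-equation sums: Σt·t = 67, Σt = 13, Σ1 = 6.
For Xᵀv: Σt·v = 136, Σv = 26.
So XᵀX·[m, c]ᵀ = Xᵀv: [[67, 13]; [13, 6]]·[m, c]ᵀ = [136, 26]ᵀ.
Δ = 67·6 − 13² = 233.
m = (136·6 − 13·26)/233 = 478/233; c = (67·26 − 13·136)/233 = -26/233.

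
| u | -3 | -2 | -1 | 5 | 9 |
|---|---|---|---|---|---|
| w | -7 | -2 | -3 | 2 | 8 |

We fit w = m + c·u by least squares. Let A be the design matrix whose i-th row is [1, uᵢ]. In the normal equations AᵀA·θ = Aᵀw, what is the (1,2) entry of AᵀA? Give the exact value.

8

Row 1 ↔ basis 1, column 2 ↔ basis u, so (AᵀA)_{1,2} = Σᵢ u = (1)·(-3) + (1)·(-2) + (1)·(-1) + (1)·(5) + (1)·(9) = 8.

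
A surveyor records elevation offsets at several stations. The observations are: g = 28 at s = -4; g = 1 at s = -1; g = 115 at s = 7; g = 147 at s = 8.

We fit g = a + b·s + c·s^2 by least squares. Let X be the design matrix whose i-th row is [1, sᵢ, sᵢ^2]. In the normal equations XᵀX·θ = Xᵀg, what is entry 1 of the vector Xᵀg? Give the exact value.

Entry 1 ↔ basis 1, so (Xᵀg)_{1} = Σᵢ gᵢ = (1)·(28) + (1)·(1) + (1)·(115) + (1)·(147) = 291.

291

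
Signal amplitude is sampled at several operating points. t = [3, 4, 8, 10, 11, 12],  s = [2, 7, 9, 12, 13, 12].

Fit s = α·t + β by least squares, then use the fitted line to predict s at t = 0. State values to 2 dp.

ŝ = 0.82

Forming MᵀM = [[454, 48]; [48, 6]] and Mᵀs = [513, 55]ᵀ gives MᵀM·[α, β]ᵀ = Mᵀs.
Determinant 454·6 − 48² = 420.
α = (513·6 − 48·55)/420 = 73/70; β = (454·55 − 48·513)/420 = 173/210.
At t = 0: ŝ = (73/70)·(0) + (173/210)·(1) = 173/210.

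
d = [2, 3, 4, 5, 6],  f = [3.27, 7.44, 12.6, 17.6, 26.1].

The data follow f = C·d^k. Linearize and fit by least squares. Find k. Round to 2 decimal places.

With ln fᵢ as the transformed response and ln dᵢ as the regressor:
AᵀA = [[9.4099, 6.5793]; [6.5793, 5]], rhs = [16.9988, 11.8552]ᵀ  (here Σln d = 6.5793, Σ(ln d)² = 9.4099, Σln f = 11.8552, Σln d·ln f = 16.9988).
Slope k = (n·Σln d·ln f − Σln d·Σln f)/(n·Σ(ln d)² − (Σln d)²) = (5·16.9988 − 6.5793·11.8552)/3.7630 = 1.85904; ln C = (Σln f − k·Σln d)/n = -0.07518.

k = 1.86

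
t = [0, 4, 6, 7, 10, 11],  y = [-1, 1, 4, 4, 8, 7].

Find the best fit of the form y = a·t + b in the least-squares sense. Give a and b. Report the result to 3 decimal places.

Sums needed: Σt·t = 322, Σt = 38, Σ1 = 6.
And Σt·y = 213, Σy = 23.
MᵀM·[a, b]ᵀ = Mᵀy becomes [[322, 38]; [38, 6]]·[a, b]ᵀ = [213, 23]ᵀ.
Determinant 322·6 − 38² = 488.
a = (213·6 − 38·23)/488 = 101/122; b = (322·23 − 38·213)/488 = -86/61.

a = 0.828, b = -1.410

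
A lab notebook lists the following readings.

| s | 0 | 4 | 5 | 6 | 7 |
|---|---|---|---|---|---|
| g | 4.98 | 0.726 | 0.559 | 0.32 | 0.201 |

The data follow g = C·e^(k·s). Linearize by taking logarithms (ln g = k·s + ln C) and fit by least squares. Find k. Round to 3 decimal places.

Let Y = ln g. Fitting Y = k·s + ln C by least squares:
Sums: Σs = 22.0000, Σ(s)² = 126.0000, Σln g = -2.0403, Σs·ln g = -22.2566.
Normal system: [[126.0000, 22.0000]; [22.0000, 5]]·[k, ln C]ᵀ = [-22.2566, -2.0403]ᵀ.
Slope k = (n·Σs·ln g − Σs·Σln g)/(n·Σ(s)² − (Σs)²) = (5·-22.2566 − 22.0000·-2.0403)/146.0000 = -0.45478; ln C = (Σln g − k·Σs)/n = 1.59296.

k = -0.455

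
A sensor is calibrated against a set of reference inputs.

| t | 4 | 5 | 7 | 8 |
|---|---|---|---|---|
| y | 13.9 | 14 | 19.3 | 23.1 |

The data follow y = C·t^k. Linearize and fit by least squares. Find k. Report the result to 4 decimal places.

Taking logs, ln y = k·ln t + ln C, so regress ln y on ln t.
AᵀA = [[12.6227, 7.0211]; [7.0211, 4]], rhs = [20.1852, 11.3709]ᵀ  (here Σln t = 7.0211, Σ(ln t)² = 12.6227, Σln y = 11.3709, Σln t·ln y = 20.1852).
Slope k = (n·Σln t·ln y − Σln t·Σln y)/(n·Σ(ln t)² − (Σln t)²) = (4·20.1852 − 7.0211·11.3709)/1.1954 = 0.75688; ln C = (Σln y − k·Σln t)/n = 1.51420.

k = 0.7569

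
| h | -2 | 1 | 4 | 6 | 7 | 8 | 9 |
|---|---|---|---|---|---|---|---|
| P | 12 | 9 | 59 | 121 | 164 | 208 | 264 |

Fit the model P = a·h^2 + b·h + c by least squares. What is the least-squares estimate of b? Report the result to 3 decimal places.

The normal system MᵀM·[a, b, c]ᵀ = MᵀP is [[14627, 1857, 251]; [1857, 251, 33]; [251, 33, 7]]·[a, b, c]ᵀ = [48089, 6135, 837]ᵀ.
Solving the 3×3 system (Gaussian elimination) gives a = 109447/36344, b = 61053/36344, c = 66713/18172.

b = 1.680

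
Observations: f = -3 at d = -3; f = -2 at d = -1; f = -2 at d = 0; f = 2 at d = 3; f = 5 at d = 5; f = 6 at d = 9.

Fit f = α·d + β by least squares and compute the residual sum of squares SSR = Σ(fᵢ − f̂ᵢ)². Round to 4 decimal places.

Sums needed: Σd·d = 125, Σd = 13, Σ1 = 6.
Right-hand side: Σd·f = 96, Σf = 6.
det = 125·6 − 13² = 581.
α = (96·6 − 13·6)/581 = 6/7; β = (125·6 − 13·96)/581 = -6/7.
Residuals: 3/7, -2/7, -8/7, 2/7, 11/7, -6/7; SSR = 34/7.

SSR = 4.8571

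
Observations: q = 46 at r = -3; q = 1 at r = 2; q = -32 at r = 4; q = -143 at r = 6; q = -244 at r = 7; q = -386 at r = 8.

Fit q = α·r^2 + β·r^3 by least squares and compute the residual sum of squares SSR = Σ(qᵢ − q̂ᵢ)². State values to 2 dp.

Entries of AᵀA: Σr^2·r^2 = 8146, Σr^2·r^3 = 58164, Σr^3·r^3 = 431338.
Right-hand side: Σr^2·q = -41902, Σr^3·q = -315494.
Δ = 8146·431338 − 58164² = 130628452.
α = ((-41902)·431338 − 58164·(-315494))/130628452 = 69117035/32657113; β = (8146·(-315494) − 58164·(-41902))/130628452 = -33206549/32657113.
Residuals: -16402940/32657113, 21841365/32657113, -25681040/32657113, 14434165/32657113, 34776020/32657113, -27382770/32657113; SSR = 109414150/32657113.

SSR = 3.35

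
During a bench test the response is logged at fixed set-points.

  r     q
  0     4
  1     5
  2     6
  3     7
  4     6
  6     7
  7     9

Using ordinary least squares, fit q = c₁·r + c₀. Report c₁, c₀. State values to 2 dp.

c₁ = 0.57, c₀ = 4.42

From the data, Σr·r = 115, Σr = 23, Σ1 = 7.
And Σr·q = 167, Σq = 44.
XᵀX·[c₁, c₀]ᵀ = Xᵀq becomes [[115, 23]; [23, 7]]·[c₁, c₀]ᵀ = [167, 44]ᵀ.
Eliminating c₀: 7·(row 1) − 23·(row 2) gives 276·c₁ = 7·167 − 23·44 = 157, so c₁ = 157/276.
Then c₀ = (44 − 23·(157/276))/7 = 53/12.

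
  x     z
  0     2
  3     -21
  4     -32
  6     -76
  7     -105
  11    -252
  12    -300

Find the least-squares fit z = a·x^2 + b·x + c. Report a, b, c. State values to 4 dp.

The normal system AᵀA·[a, b, c]ᵀ = Aᵀz is [[39411, 3709, 375]; [3709, 375, 43]; [375, 43, 7]]·[a, b, c]ᵀ = [-82274, -7754, -784]ᵀ.
Row-reducing yields a = -587145/291761, b = -288691/291761, c = 550352/291761.

a = -2.0124, b = -0.9895, c = 1.8863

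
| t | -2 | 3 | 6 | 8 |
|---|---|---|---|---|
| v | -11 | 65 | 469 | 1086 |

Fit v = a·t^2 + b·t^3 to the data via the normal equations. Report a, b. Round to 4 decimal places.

The normal system MᵀM·[a, b]ᵀ = Mᵀv is [[5489, 40755]; [40755, 309593]]·[a, b]ᵀ = [86929, 659179]ᵀ.
Eliminating b: 309593·(row 1) − 40755·(row 2) gives 38385952·a = 309593·86929 − 40755·659179 = 47769752, so a = 5971219/4798244.
Then b = (659179 − 40755·(5971219/4798244))/309593 = 857297/436204.

a = 1.2445, b = 1.9654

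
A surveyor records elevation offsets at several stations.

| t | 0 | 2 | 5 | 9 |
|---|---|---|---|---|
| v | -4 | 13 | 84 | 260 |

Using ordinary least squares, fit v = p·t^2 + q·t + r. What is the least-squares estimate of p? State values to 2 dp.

Setting ∂/∂p … = 0 gives: 7202·p + 862·q + 110·r = 23212;  862·p + 110·q + 16·r = 2786;  110·p + 16·q + 4·r = 353.
(Σt^2·t^2 = 7202, Σt^2·t = 862, Σt^2 = 110, Σt·t = 110, Σt = 16, Σ1 = 4, Σt^2·v = 23212, Σt·v = 2786, Σv = 353.)
Solving the 3×3 system (Gaussian elimination) gives p = 13793/4686, q = 13433/4686, r = -3250/781.

p = 2.94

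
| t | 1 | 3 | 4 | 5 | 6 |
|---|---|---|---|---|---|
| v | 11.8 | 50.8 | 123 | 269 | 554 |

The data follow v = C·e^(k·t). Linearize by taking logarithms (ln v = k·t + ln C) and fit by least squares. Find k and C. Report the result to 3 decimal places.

Let Y = ln v. Fitting Y = k·t + ln C by least squares:
Sums: Σt = 19.0000, Σ(t)² = 87.0000, Σln v = 23.1201, Σt·ln v = 99.3771.
Normal system: [[87.0000, 19.0000]; [19.0000, 5]]·[k, ln C]ᵀ = [99.3771, 23.1201]ᵀ.
Δ = 87.0000·5 − (19.0000)² = 74.0000; k = (99.3771·5 − 19.0000·23.1201)/74.0000 = 0.77844, ln C = (87.0000·23.1201 − 19.0000·99.3771)/74.0000 = 1.66595, so C = exp(1.66595) = 5.29071.

k = 0.778, C = 5.291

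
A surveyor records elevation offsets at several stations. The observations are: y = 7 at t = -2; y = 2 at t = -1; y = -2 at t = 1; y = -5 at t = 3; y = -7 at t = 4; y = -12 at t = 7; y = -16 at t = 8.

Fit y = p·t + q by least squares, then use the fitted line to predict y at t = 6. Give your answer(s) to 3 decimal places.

ŷ = -11.181

Normal-equation sums: Σt·t = 144, Σt = 20, Σ1 = 7.
Right-hand side: Σt·y = -273, Σy = -33.
Normal equations: [[144, 20]; [20, 7]]·[p, q]ᵀ = [-273, -33]ᵀ.
Determinant 144·7 − 20² = 608.
p = ((-273)·7 − 20·(-33))/608 = -1251/608; q = (144·(-33) − 20·(-273))/608 = 177/152.
At t = 6: ŷ = (-1251/608)·(6) + (177/152)·(1) = -3399/304.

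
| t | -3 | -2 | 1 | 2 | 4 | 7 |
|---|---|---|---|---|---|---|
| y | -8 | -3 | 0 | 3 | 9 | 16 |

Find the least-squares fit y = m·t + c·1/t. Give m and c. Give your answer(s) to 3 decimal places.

Compute the Gram sums: Σt·t = 83, Σt·1/t = 6, Σ1/t·1/t = 11953/7056.
For Aᵀy: Σt·y = 184, Σ1/t·y = 857/84.
Normal equations: [[83, 6]; [6, 11953/7056]]·[m, c]ᵀ = [184, 857/84]ᵀ.
Eliminating c: (11953/7056)·(row 1) − 6·(row 2) gives (738083/7056)·m = (11953/7056)·184 − 6·(857/84) = 110464/441, so m = 1767424/738083.
Then c = ((857/84) − 6·(1767424/738083))/(11953/7056) = -1814820/738083.

m = 2.395, c = -2.459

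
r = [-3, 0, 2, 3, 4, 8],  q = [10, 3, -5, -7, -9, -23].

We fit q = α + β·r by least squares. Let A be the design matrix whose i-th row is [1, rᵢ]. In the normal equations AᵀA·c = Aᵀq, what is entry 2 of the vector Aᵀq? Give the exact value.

-281

Entry 2 ↔ basis r, so (Aᵀq)_{2} = Σᵢ (r)·qᵢ = (-3)·(10) + (0)·(3) + (2)·(-5) + (3)·(-7) + (4)·(-9) + (8)·(-23) = -281.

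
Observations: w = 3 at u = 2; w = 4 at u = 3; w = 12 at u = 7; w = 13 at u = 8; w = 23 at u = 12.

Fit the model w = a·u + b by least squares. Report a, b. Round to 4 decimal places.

Normal-equation sums: Σu·u = 270, Σu = 32, Σ1 = 5.
For Aᵀw: Σu·w = 482, Σw = 55.
AᵀA·[a, b]ᵀ = Aᵀw becomes [[270, 32]; [32, 5]]·[a, b]ᵀ = [482, 55]ᵀ.
Eliminating b: 5·(row 1) − 32·(row 2) gives 326·a = 5·482 − 32·55 = 650, so a = 325/163.
Then b = (55 − 32·(325/163))/5 = -287/163.

a = 1.9939, b = -1.7607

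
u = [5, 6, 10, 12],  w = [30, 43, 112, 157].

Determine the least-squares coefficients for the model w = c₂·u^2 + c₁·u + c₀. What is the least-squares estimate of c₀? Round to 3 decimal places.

From the data, Σu^2·u^2 = 32657, Σu^2·u = 3069, Σu^2 = 305, Σu·u = 305, Σu = 33, Σ1 = 4.
Right-hand side: Σu^2·w = 36106, Σu·w = 3412, Σw = 342.
So XᵀX·[c₂, c₁, c₀]ᵀ = Xᵀw: [[32657, 3069, 305]; [3069, 305, 33]; [305, 33, 4]]·[c₂, c₁, c₀]ᵀ = [36106, 3412, 342]ᵀ.
Solving the 3×3 system (Gaussian elimination) gives c₂ = 4069/4684, c₁ = 15779/4684, c₀ = -9989/1171.

c₀ = -8.530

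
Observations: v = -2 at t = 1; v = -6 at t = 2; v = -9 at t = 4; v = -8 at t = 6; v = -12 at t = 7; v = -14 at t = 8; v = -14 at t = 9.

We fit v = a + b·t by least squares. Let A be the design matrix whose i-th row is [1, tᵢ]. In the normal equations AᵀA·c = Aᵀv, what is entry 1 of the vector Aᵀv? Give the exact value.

-65

Entry 1 ↔ basis 1, so (Aᵀv)_{1} = Σᵢ vᵢ = (1)·(-2) + (1)·(-6) + (1)·(-9) + (1)·(-8) + (1)·(-12) + (1)·(-14) + (1)·(-14) = -65.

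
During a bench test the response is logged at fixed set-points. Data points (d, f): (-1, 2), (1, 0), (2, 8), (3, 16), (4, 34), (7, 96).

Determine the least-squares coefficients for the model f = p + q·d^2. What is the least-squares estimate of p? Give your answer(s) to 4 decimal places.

From the data, Σ1 = 6, Σd^2 = 80, Σd^2·d^2 = 2756.
And Σf = 156, Σd^2·f = 5426.
Eliminating q: 2756·(row 1) − 80·(row 2) gives 10136·p = 2756·156 − 80·5426 = -4144, so p = -74/181.
Then q = (5426 − 80·(-74/181))/2756 = 717/362.

p = -0.4088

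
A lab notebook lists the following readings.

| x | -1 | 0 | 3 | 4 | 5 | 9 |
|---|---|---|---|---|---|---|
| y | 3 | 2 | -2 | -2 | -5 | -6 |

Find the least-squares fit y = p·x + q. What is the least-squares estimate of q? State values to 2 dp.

q = 1.53

Forming MᵀM = [[132, 20]; [20, 6]] and Mᵀy = [-96, -10]ᵀ gives MᵀM·[p, q]ᵀ = Mᵀy.
det = 132·6 − 20² = 392.
p = ((-96)·6 − 20·(-10))/392 = -47/49; q = (132·(-10) − 20·(-96))/392 = 75/49.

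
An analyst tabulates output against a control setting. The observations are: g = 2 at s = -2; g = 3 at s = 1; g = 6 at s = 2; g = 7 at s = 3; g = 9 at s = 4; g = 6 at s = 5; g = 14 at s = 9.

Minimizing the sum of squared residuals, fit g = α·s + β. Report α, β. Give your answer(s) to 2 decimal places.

Normal-equation sums: Σs·s = 140, Σs = 22, Σ1 = 7.
And Σs·g = 224, Σg = 47.
Normal equations: [[140, 22]; [22, 7]]·[α, β]ᵀ = [224, 47]ᵀ.
Δ = 140·7 − 22² = 496.
α = (224·7 − 22·47)/496 = 267/248; β = (140·47 − 22·224)/496 = 413/124.

α = 1.08, β = 3.33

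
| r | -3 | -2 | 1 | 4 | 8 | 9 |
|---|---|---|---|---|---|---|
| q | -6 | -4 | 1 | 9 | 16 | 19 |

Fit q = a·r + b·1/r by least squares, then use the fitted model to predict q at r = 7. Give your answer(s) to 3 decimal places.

From the data, Σr·r = 175, Σr·1/r = 6, Σ1/r·1/r = 7525/5184.
Right-hand side: Σr·q = 362, Σ1/r·q = 409/36.
XᵀX·[a, b]ᵀ = Xᵀq becomes [[175, 6]; [6, 7525/5184]]·[a, b]ᵀ = [362, 409/36]ᵀ.
Δ = 175·(7525/5184) − 6² = 1130251/5184.
a = (362·(7525/5184) − 6·(409/36))/(1130251/5184) = 2370674/1130251; b = (175·(409/36) − 6·362)/(1130251/5184) = -952848/1130251.
At r = 7: q̂ = (2370674/1130251)·(7) + (-952848/1130251)·(1/7) = 115210178/7911757.

q̂ = 14.562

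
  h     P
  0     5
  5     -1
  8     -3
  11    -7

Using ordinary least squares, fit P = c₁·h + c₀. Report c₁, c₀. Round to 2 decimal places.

c₁ = -1.06, c₀ = 4.86

Entries of XᵀX: Σh·h = 210, Σh = 24, Σ1 = 4.
And Σh·P = -106, ΣP = -6.
Eliminating c₀: 4·(row 1) − 24·(row 2) gives 264·c₁ = 4·(-106) − 24·(-6) = -280, so c₁ = -35/33.
Then c₀ = ((-6) − 24·(-35/33))/4 = 107/22.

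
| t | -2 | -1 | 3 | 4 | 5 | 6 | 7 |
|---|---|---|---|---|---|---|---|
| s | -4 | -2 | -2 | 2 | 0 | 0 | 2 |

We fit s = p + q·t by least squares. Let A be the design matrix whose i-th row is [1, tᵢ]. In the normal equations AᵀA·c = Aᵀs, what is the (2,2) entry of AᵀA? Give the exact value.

Row 2 ↔ basis t, column 2 ↔ basis t, so (AᵀA)_{2,2} = Σᵢ (t)·(t) = (-2)·(-2) + (-1)·(-1) + (3)·(3) + (4)·(4) + (5)·(5) + (6)·(6) + (7)·(7) = 140.

140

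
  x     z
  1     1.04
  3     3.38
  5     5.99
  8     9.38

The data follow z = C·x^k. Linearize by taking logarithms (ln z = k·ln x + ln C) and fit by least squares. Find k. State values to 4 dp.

k = 1.0654

Let Y = ln z. Fitting Y = k·ln x + ln C by least squares:
XᵀX = [[8.1213, 4.7875]; [4.7875, 4]], rhs = [8.8740, 5.2858]ᵀ  (here Σln x = 4.7875, Σ(ln x)² = 8.1213, Σln z = 5.2858, Σln x·ln z = 8.8740).
Solving (det = 9.5652): k = 1.06537, ln C = 0.04633.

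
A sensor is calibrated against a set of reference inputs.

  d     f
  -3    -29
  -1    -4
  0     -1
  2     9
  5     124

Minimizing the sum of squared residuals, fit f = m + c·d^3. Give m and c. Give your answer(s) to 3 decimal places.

m = -1.298, c = 1.005

Compute the Gram sums: Σ1 = 5, Σd^3 = 105, Σd^3·d^3 = 16419.
And Σf = 99, Σd^3·f = 16359.
Normal equations: [[5, 105]; [105, 16419]]·[m, c]ᵀ = [99, 16359]ᵀ.
det = 5·16419 − 105² = 71070.
m = (99·16419 − 105·16359)/71070 = -15369/11845; c = (5·16359 − 105·99)/71070 = 2380/2369.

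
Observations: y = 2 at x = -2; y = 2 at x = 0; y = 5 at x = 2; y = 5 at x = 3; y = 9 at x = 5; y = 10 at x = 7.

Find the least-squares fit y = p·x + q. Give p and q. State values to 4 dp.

Sums needed: Σx·x = 91, Σx = 15, Σ1 = 6.
Moment sums: Σx·y = 136, Σy = 33.
det = 91·6 − 15² = 321.
p = (136·6 − 15·33)/321 = 1; q = (91·33 − 15·136)/321 = 3.

p = 1.0000, q = 3.0000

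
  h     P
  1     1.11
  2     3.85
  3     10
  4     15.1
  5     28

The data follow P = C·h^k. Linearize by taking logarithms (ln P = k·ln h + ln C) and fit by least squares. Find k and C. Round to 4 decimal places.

Let Y = ln P. Fitting Y = k·ln h + ln C by least squares:
Σln h = 4.7875, Σ(ln h)² = 6.1995, Σln P = 9.8019, Σln h·ln P = 12.5904.
Equations: 6.1995·k + 4.7875·ln C = 12.5904;  4.7875·k + 5·ln C = 9.8019.
Solving (det = 8.0774): k = 1.98397, ln C = 0.06073, so C = exp(0.06073) = 1.06262.

k = 1.9840, C = 1.0626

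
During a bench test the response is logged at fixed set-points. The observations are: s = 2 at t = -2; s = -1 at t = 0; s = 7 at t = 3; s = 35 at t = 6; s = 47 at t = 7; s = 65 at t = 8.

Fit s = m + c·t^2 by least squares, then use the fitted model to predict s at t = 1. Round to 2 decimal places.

Entries of MᵀM: Σ1 = 6, Σt^2 = 162, Σt^2·t^2 = 7890.
Right-hand side: Σs = 155, Σt^2·s = 7794.
det = 6·7890 − 162² = 21096.
m = (155·7890 − 162·7794)/21096 = -6613/3516; c = (6·7794 − 162·155)/21096 = 1203/1172.
At t = 1: ŝ = (-6613/3516)·(1) + (1203/1172)·(1) = -751/879.

ŝ = -0.85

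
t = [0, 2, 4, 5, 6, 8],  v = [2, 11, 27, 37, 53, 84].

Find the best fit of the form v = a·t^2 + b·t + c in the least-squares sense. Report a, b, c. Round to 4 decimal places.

The normal equations are: 6289·a + 925·b + 145·c = 8685;  925·a + 145·b + 25·c = 1305;  145·a + 25·b + 6·c = 214.
(Σt^2·t^2 = 6289, Σt^2·t = 925, Σt^2 = 145, Σt·t = 145, Σt = 25, Σ1 = 6, Σt^2·v = 8685, Σt·v = 1305, Σv = 214.)
Row-reducing yields a = 155/154, b = 31/14, c = 163/77.

a = 1.0065, b = 2.2143, c = 2.1169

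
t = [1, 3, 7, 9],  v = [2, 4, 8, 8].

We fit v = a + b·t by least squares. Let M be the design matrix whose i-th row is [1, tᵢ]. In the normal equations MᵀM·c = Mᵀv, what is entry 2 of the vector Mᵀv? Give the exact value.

Entry 2 ↔ basis t, so (Mᵀv)_{2} = Σᵢ (t)·vᵢ = (1)·(2) + (3)·(4) + (7)·(8) + (9)·(8) = 142.

142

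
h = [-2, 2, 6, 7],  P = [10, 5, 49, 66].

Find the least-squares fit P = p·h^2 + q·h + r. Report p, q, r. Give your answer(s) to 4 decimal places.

Sums needed: Σh^2·h^2 = 3729, Σh^2·h = 559, Σh^2 = 93, Σh·h = 93, Σh = 13, Σ1 = 4.
For MᵀP: Σh^2·P = 5058, Σh·P = 746, ΣP = 130.
Normal equations: [[3729, 559, 93]; [559, 93, 13]; [93, 13, 4]]·[p, q, r]ᵀ = [5058, 746, 130]ᵀ.
Inverting the 3×3 Gram matrix, [p, q, r]ᵀ = [20243/13592, -15771/13592, 11173/6796]ᵀ.

p = 1.4893, q = -1.1603, r = 1.6441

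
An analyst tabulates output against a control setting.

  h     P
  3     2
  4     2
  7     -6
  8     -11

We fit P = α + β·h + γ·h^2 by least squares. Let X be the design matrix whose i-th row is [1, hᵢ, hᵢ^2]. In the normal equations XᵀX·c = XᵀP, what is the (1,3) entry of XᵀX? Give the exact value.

138

Row 1 ↔ basis 1, column 3 ↔ basis h^2, so (XᵀX)_{1,3} = Σᵢ h^2 = (1)·(9) + (1)·(16) + (1)·(49) + (1)·(64) = 138.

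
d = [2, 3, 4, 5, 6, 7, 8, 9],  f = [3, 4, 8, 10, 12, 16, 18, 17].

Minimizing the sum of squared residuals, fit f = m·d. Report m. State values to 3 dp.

m = 2.046

Normal-equation sums: Σd·d = 284.
Right-hand side: Σd·f = 581.
So AᵀA·[m]ᵀ = Aᵀf: [[284]]·[m]ᵀ = [581]ᵀ.
m = 581/284 = 2.04577.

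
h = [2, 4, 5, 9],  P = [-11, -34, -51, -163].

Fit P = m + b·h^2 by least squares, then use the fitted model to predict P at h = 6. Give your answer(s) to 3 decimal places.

P̂ = -73.659

Entries of AᵀA: Σ1 = 4, Σh^2 = 126, Σh^2·h^2 = 7458.
Moment sums: ΣP = -259, Σh^2·P = -15066.
Determinant 4·7458 − 126² = 13956.
m = ((-259)·7458 − 126·(-15066))/13956 = -5551/2326; b = (4·(-15066) − 126·(-259))/13956 = -4605/2326.
At h = 6: P̂ = (-5551/2326)·(1) + (-4605/2326)·(36) = -171331/2326.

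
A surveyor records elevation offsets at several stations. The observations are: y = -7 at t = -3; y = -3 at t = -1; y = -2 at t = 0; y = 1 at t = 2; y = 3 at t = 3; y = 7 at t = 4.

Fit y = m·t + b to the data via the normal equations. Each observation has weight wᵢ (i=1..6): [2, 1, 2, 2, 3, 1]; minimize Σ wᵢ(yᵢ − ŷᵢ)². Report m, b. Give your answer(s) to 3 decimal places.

m = 1.752, b = -1.866

Normal-equation sums: Σwᵢ·t·t = 70, Σwᵢ·t = 10, Σwᵢ·1 = 11.
Right-hand side: Σwᵢ·t·y = 104, Σwᵢ·y = -3.
Normal equations: [[70, 10]; [10, 11]]·[m, b]ᵀ = [104, -3]ᵀ.
det = 70·11 − 10² = 670.
m = (104·11 − 10·(-3))/670 = 587/335; b = (70·(-3) − 10·104)/670 = -125/67.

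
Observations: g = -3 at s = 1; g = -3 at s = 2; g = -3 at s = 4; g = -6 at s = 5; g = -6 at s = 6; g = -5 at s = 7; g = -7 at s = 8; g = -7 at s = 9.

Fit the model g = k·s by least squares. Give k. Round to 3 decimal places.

Entries of XᵀX: Σs·s = 276.
Moment sums: Σs·g = -241.
Normal equations: [[276]]·[k]ᵀ = [-241]ᵀ.
Hence k = -241 / 276 ≈ -0.873188.

k = -0.873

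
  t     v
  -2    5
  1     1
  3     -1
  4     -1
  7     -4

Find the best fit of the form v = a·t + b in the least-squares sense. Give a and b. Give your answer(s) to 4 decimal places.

a = -0.9735, b = 2.5310

Entries of MᵀM: Σt·t = 79, Σt = 13, Σ1 = 5.
Moment sums: Σt·v = -44, Σv = 0.
So MᵀM·[a, b]ᵀ = Mᵀv: [[79, 13]; [13, 5]]·[a, b]ᵀ = [-44, 0]ᵀ.
Eliminating b: 5·(row 1) − 13·(row 2) gives 226·a = 5·(-44) − 13·0 = -220, so a = -110/113.
Then b = (0 − 13·(-110/113))/5 = 286/113.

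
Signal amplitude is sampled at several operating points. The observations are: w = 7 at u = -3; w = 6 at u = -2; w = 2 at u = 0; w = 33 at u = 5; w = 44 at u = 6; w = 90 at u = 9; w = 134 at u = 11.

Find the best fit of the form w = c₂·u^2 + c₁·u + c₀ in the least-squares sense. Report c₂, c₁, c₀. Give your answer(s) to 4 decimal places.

c₂ = 0.9856, c₁ = 1.0296, c₀ = 2.4579

Forming MᵀM = [[23220, 2366, 276]; [2366, 276, 26]; [276, 26, 7]] and Mᵀw = [26000, 2680, 316]ᵀ gives MᵀM·[c₂, c₁, c₀]ᵀ = Mᵀw.
Solving the 3×3 system (Gaussian elimination) gives c₂ = 717240/727721, c₁ = 749264/727721, c₀ = 1788676/727721.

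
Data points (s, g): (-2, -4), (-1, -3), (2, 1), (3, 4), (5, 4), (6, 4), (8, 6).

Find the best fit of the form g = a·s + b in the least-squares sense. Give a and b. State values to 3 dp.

a = 1.013, b = -1.323

From the data, Σs·s = 143, Σs = 21, Σ1 = 7.
Moment sums: Σs·g = 117, Σg = 12.
So MᵀM·[a, b]ᵀ = Mᵀg: [[143, 21]; [21, 7]]·[a, b]ᵀ = [117, 12]ᵀ.
det = 143·7 − 21² = 560.
a = (117·7 − 21·12)/560 = 81/80; b = (143·12 − 21·117)/560 = -741/560.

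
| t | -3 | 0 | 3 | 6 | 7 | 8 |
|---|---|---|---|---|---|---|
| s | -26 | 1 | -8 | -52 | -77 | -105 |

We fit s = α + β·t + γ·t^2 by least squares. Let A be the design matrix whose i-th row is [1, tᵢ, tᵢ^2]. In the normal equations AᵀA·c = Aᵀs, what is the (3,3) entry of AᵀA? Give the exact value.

7955

Row 3 ↔ basis t^2, column 3 ↔ basis t^2, so (AᵀA)_{3,3} = Σᵢ (t^2)·(t^2) = (9)·(9) + (0)·(0) + (9)·(9) + (36)·(36) + (49)·(49) + (64)·(64) = 7955.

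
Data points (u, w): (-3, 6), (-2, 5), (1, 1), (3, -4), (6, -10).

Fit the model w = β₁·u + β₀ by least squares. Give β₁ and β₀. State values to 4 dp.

Compute the Gram sums: Σu·u = 59, Σu = 5, Σ1 = 5.
Moment sums: Σu·w = -99, Σw = -2.
Normal equations: [[59, 5]; [5, 5]]·[β₁, β₀]ᵀ = [-99, -2]ᵀ.
Determinant 59·5 − 5² = 270.
β₁ = ((-99)·5 − 5·(-2))/270 = -97/54; β₀ = (59·(-2) − 5·(-99))/270 = 377/270.

β₁ = -1.7963, β₀ = 1.3963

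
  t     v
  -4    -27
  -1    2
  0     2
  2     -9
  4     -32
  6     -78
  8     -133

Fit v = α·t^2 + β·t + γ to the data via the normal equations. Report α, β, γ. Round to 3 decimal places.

MᵀM·[α, β, γ]ᵀ = Mᵀv reads: 5921·α + 735·β + 137·γ = -12298;  735·α + 137·β + 15·γ = -1572;  137·α + 15·β + 7·γ = -275.
Inverting the 3×3 Gram matrix, [α, β, γ]ᵀ = [-509913/253484, -228999/253484, 23279/11522]ᵀ.

α = -2.012, β = -0.903, γ = 2.020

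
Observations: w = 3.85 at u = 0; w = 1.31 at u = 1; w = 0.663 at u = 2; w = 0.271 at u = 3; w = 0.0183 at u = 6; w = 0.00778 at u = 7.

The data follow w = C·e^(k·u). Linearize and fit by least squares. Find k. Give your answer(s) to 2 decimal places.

Linearized form: ln w = k·u + ln C. From the 6 transformed points,
AᵀA = [[99.0000, 19.0000]; [19.0000, 6]], rhs = [-62.4674, -8.9556]ᵀ  (here Σu = 19.0000, Σ(u)² = 99.0000, Σln w = -8.9556, Σu·ln w = -62.4674).
Slope k = (n·Σu·ln w − Σu·Σln w)/(n·Σ(u)² − (Σu)²) = (6·-62.4674 − 19.0000·-8.9556)/233.0000 = -0.87832; ln C = (Σln w − k·Σu)/n = 1.28875.

k = -0.88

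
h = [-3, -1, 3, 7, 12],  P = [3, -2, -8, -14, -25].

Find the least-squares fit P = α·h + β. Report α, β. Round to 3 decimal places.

α = -1.789, β = -2.758

Compute the Gram sums: Σh·h = 212, Σh = 18, Σ1 = 5.
Moment sums: Σh·P = -429, ΣP = -46.
MᵀM·[α, β]ᵀ = MᵀP becomes [[212, 18]; [18, 5]]·[α, β]ᵀ = [-429, -46]ᵀ.
det = 212·5 − 18² = 736.
α = ((-429)·5 − 18·(-46))/736 = -1317/736; β = (212·(-46) − 18·(-429))/736 = -1015/368.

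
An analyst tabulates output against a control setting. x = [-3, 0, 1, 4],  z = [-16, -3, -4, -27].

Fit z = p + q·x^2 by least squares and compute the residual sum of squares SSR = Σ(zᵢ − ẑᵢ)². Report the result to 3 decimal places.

SSR = 0.237

Sums needed: Σ1 = 4, Σx^2 = 26, Σx^2·x^2 = 338.
Right-hand side: Σz = -50, Σx^2·z = -580.
So AᵀA·[p, q]ᵀ = Aᵀz: [[4, 26]; [26, 338]]·[p, q]ᵀ = [-50, -580]ᵀ.
Determinant 4·338 − 26² = 676.
p = ((-50)·338 − 26·(-580))/676 = -35/13; q = (4·(-580) − 26·(-50))/676 = -255/169.
Residuals: 46/169, -4/13, 34/169, -28/169; SSR = 40/169.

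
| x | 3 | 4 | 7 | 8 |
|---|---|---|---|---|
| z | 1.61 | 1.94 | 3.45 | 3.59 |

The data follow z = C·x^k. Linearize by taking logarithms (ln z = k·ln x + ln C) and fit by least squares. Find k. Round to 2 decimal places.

Linearized form: ln z = k·ln x + ln C. From the 4 transformed points,
Σln x = 6.5103, Σ(ln x)² = 11.2394, Σln z = 3.6554, Σln x·ln z = 6.5095.
Equations: 11.2394·k + 6.5103·ln C = 6.5095;  6.5103·k + 4·ln C = 3.6554.
Slope k = (n·Σln x·ln z − Σln x·Σln z)/(n·Σ(ln x)² − (Σln x)²) = (4·6.5095 − 6.5103·3.6554)/2.5742 = 0.87020; ln C = (Σln z − k·Σln x)/n = -0.50244.

k = 0.87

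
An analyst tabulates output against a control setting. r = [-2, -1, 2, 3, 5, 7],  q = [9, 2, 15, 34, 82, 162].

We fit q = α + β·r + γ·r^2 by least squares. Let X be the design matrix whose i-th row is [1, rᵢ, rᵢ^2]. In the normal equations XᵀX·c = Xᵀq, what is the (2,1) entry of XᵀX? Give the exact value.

Row 2 ↔ basis r, column 1 ↔ basis 1, so (XᵀX)_{2,1} = Σᵢ r = (-2)·(1) + (-1)·(1) + (2)·(1) + (3)·(1) + (5)·(1) + (7)·(1) = 14.

14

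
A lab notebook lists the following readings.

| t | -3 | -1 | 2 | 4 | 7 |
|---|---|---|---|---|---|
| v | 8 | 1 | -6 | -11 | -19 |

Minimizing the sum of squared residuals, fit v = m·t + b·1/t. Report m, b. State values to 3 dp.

m = -2.788, b = 1.253

Setting ∂/∂m … = 0 gives: 79·m + 5·b = -214;  5·m + (10189/7056)·b = -1019/84.
Eliminating b: (10189/7056)·(row 1) − 5·(row 2) gives (628531/7056)·m = (10189/7056)·(-214) − 5·(-1019/84) = -876233/3528, so m = -1752466/628531.
Then b = ((-1019/84) − 5·(-1752466/628531))/(10189/7056) = 787836/628531.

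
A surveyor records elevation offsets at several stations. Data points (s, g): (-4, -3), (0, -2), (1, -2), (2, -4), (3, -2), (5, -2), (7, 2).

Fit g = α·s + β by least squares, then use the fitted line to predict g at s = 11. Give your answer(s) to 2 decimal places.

With design matrix X, XᵀX = [[104, 14]; [14, 7]] and Xᵀg = [0, -13]ᵀ.
Eliminating β: 7·(row 1) − 14·(row 2) gives 532·α = 7·0 − 14·(-13) = 182, so α = 13/38.
Then β = ((-13) − 14·(13/38))/7 = -338/133.
At s = 11: ĝ = (13/38)·(11) + (-338/133)·(1) = 325/266.

ĝ = 1.22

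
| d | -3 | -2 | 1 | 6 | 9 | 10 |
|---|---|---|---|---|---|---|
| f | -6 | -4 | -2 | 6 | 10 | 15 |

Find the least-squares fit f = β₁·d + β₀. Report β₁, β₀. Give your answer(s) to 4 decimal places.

β₁ = 1.4825, β₀ = -2.0222

Entries of AᵀA: Σd·d = 231, Σd = 21, Σ1 = 6.
And Σd·f = 300, Σf = 19.
det = 231·6 − 21² = 945.
β₁ = (300·6 − 21·19)/945 = 467/315; β₀ = (231·19 − 21·300)/945 = -91/45.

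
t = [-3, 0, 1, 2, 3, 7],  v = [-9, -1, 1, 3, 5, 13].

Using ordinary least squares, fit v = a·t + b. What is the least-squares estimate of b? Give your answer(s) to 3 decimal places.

With design matrix X, XᵀX = [[72, 10]; [10, 6]] and Xᵀv = [140, 12]ᵀ.
Δ = 72·6 − 10² = 332.
a = (140·6 − 10·12)/332 = 180/83; b = (72·12 − 10·140)/332 = -134/83.

b = -1.614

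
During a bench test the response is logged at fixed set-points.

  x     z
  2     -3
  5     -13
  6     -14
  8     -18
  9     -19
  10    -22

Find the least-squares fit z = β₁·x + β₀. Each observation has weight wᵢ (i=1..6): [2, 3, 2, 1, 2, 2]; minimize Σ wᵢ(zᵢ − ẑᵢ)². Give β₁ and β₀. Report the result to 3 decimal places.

β₁ = -2.197, β₀ = -0.322

Setting ∂/∂β₁ … = 0 gives: 581·β₁ + 77·β₀ = -1301;  77·β₁ + 12·β₀ = -173.
Determinant 581·12 − 77² = 1043.
β₁ = ((-1301)·12 − 77·(-173))/1043 = -2291/1043; β₀ = (581·(-173) − 77·(-1301))/1043 = -48/149.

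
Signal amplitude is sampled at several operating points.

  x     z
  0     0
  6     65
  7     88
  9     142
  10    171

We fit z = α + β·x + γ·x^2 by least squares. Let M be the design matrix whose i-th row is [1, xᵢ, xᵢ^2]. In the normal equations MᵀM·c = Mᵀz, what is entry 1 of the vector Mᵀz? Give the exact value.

Entry 1 ↔ basis 1, so (Mᵀz)_{1} = Σᵢ zᵢ = (1)·(0) + (1)·(65) + (1)·(88) + (1)·(142) + (1)·(171) = 466.

466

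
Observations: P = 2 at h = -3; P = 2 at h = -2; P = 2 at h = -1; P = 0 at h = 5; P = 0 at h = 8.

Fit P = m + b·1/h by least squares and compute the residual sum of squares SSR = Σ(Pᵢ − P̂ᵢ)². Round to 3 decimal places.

Normal-equation sums: Σ1 = 5, Σ1/h = -181/120, Σ1/h·1/h = 20401/14400.
Moment sums: ΣP = 6, Σ1/h·P = -11/3.
Normal equations: [[5, -181/120]; [-181/120, 20401/14400]]·[m, b]ᵀ = [6, -11/3]ᵀ.
Determinant 5·(20401/14400) − (-181/120)² = 17311/3600.
m = (6·(20401/14400) − (-181/120)·(-11/3))/(17311/3600) = 21383/34622; b = (5·(-11/3) − (-181/120)·6)/(17311/3600) = -33420/17311.
Residuals: 25581/34622, 2063/4946, -18979/34622, -1145/4946, -6514/17311; SSR = 21043/17311.

SSR = 1.216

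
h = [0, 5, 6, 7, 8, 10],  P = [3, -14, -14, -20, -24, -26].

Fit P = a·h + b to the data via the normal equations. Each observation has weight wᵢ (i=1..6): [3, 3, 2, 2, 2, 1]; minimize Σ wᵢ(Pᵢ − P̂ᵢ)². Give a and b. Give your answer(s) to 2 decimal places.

a = -3.13, b = 2.69

From the data, Σwᵢ·h·h = 473, Σwᵢ·h = 67, Σwᵢ·1 = 13.
For XᵀWP: Σwᵢ·h·P = -1302, Σwᵢ·P = -175.
So XᵀWX·[a, b]ᵀ = XᵀWP: [[473, 67]; [67, 13]]·[a, b]ᵀ = [-1302, -175]ᵀ.
Determinant 473·13 − 67² = 1660.
a = ((-1302)·13 − 67·(-175))/1660 = -5201/1660; b = (473·(-175) − 67·(-1302))/1660 = 4459/1660.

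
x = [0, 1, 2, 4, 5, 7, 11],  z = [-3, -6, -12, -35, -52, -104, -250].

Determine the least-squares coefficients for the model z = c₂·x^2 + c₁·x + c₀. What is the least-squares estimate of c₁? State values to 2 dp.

The normal system AᵀA·[c₂, c₁, c₀]ᵀ = Aᵀz is [[17940, 1872, 216]; [1872, 216, 30]; [216, 30, 7]]·[c₂, c₁, c₀]ᵀ = [-37260, -3908, -462]ᵀ.
Solving the 3×3 system (Gaussian elimination) gives c₂ = -1297/627, c₁ = 634/1881, c₀ = -206/57.

c₁ = 0.34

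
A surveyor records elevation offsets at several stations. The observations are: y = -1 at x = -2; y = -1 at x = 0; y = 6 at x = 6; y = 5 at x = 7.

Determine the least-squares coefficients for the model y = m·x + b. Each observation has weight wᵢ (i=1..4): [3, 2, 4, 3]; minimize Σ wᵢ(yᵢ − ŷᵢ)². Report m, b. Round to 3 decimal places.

Setting ∂/∂m … = 0 gives: 303·m + 39·b = 255;  39·m + 12·b = 34.
(Σwᵢ·x·x = 303, Σwᵢ·x = 39, Σwᵢ·1 = 12, Σwᵢ·x·y = 255, Σwᵢ·y = 34.)
Δ = 303·12 − 39² = 2115.
m = (255·12 − 39·34)/2115 = 578/705; b = (303·34 − 39·255)/2115 = 119/705.

m = 0.820, b = 0.169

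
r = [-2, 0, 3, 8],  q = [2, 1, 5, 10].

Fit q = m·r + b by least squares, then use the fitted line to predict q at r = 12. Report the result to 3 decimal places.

q̂ = 13.176

AᵀA·[m, b]ᵀ = Aᵀq reads: 77·m + 9·b = 91;  9·m + 4·b = 18.
(Σr·r = 77, Σr = 9, Σ1 = 4, Σr·q = 91, Σq = 18.)
Eliminating b: 4·(row 1) − 9·(row 2) gives 227·m = 4·91 − 9·18 = 202, so m = 202/227.
Then b = (18 − 9·(202/227))/4 = 567/227.
At r = 12: q̂ = (202/227)·(12) + (567/227)·(1) = 2991/227.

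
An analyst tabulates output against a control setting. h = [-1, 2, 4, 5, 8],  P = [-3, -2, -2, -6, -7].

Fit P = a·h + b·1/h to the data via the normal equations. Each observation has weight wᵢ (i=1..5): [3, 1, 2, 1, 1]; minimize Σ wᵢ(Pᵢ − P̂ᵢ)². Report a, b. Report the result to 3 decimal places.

From the data, Σwᵢ·h·h = 128, Σwᵢ·h·1/h = 8, Σwᵢ·1/h·1/h = 5489/1600.
Moment sums: Σwᵢ·h·P = -97, Σwᵢ·1/h·P = 197/40.
Normal equations: [[128, 8]; [8, 5489/1600]]·[a, b]ᵀ = [-97, 197/40]ᵀ.
Eliminating b: (5489/1600)·(row 1) − 8·(row 2) gives (9378/25)·a = (5489/1600)·(-97) − 8·(197/40) = -595473/1600, so a = -198491/200064.
Then b = ((197/40) − 8·(-198491/200064))/(5489/1600) = 5860/1563.

a = -0.992, b = 3.749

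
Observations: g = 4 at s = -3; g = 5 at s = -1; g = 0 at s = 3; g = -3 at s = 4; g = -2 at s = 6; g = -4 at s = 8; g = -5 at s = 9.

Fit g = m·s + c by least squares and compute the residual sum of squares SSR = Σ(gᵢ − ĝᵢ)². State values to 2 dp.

SSR = 8.65

Entries of AᵀA: Σs·s = 216, Σs = 26, Σ1 = 7.
And Σs·g = -118, Σg = -5.
AᵀA·[m, c]ᵀ = Aᵀg becomes [[216, 26]; [26, 7]]·[m, c]ᵀ = [-118, -5]ᵀ.
Δ = 216·7 − 26² = 836.
m = ((-118)·7 − 26·(-5))/836 = -174/209; c = (216·(-5) − 26·(-118))/836 = 497/209.
Residuals: -183/209, 34/19, 25/209, -428/209, 129/209, 59/209, 24/209; SSR = 1808/209.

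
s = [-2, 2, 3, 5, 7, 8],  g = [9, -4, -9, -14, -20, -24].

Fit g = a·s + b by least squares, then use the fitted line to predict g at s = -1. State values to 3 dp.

From the data, Σs·s = 155, Σs = 23, Σ1 = 6.
Right-hand side: Σs·g = -455, Σg = -62.
AᵀA·[a, b]ᵀ = Aᵀg becomes [[155, 23]; [23, 6]]·[a, b]ᵀ = [-455, -62]ᵀ.
Eliminating b: 6·(row 1) − 23·(row 2) gives 401·a = 6·(-455) − 23·(-62) = -1304, so a = -1304/401.
Then b = ((-62) − 23·(-1304/401))/6 = 855/401.
At s = -1: ĝ = (-1304/401)·(-1) + (855/401)·(1) = 2159/401.

ĝ = 5.384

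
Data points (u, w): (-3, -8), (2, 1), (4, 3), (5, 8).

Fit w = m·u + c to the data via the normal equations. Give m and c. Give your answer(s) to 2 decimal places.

AᵀA·[m, c]ᵀ = Aᵀw reads: 54·m + 8·c = 78;  8·m + 4·c = 4.
Determinant 54·4 − 8² = 152.
m = (78·4 − 8·4)/152 = 35/19; c = (54·4 − 8·78)/152 = -51/19.

m = 1.84, c = -2.68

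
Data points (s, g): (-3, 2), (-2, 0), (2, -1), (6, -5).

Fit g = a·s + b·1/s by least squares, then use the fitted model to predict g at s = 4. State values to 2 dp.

The normal system XᵀX·[a, b]ᵀ = Xᵀg is [[53, 4]; [4, 23/36]]·[a, b]ᵀ = [-38, -2]ᵀ.
Determinant 53·(23/36) − 4² = 643/36.
a = ((-38)·(23/36) − 4·(-2))/(643/36) = -586/643; b = (53·(-2) − 4·(-38))/(643/36) = 1656/643.
At s = 4: ĝ = (-586/643)·(4) + (1656/643)·(1/4) = -1930/643.

ĝ = -3.00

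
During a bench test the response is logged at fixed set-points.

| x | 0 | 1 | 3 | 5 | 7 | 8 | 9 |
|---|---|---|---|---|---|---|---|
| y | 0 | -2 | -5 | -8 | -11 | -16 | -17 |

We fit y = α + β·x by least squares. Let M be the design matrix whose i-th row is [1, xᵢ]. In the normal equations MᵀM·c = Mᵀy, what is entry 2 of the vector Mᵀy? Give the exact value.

-415

Entry 2 ↔ basis x, so (Mᵀy)_{2} = Σᵢ (x)·yᵢ = (0)·(0) + (1)·(-2) + (3)·(-5) + (5)·(-8) + (7)·(-11) + (8)·(-16) + (9)·(-17) = -415.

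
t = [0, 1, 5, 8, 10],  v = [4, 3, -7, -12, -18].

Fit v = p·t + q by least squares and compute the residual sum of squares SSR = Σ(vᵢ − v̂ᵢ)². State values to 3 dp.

From the data, Σt·t = 190, Σt = 24, Σ1 = 5.
For Aᵀv: Σt·v = -308, Σv = -30.
AᵀA·[p, q]ᵀ = Aᵀv becomes [[190, 24]; [24, 5]]·[p, q]ᵀ = [-308, -30]ᵀ.
Eliminating q: 5·(row 1) − 24·(row 2) gives 374·p = 5·(-308) − 24·(-30) = -820, so p = -410/187.
Then q = ((-30) − 24·(-410/187))/5 = 846/187.
Residuals: -98/187, 125/187, -105/187, 190/187, -112/187; SSR = 454/187.

SSR = 2.428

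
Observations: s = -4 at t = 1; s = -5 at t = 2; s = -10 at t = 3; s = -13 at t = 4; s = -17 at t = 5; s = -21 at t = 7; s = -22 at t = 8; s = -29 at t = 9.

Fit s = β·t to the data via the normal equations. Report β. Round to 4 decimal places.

Compute the Gram sums: Σt·t = 249.
For Mᵀs: Σt·s = -765.
MᵀM·[β]ᵀ = Mᵀs becomes [[249]]·[β]ᵀ = [-765]ᵀ.
β = (-765)/249 = -3.07229.

β = -3.0723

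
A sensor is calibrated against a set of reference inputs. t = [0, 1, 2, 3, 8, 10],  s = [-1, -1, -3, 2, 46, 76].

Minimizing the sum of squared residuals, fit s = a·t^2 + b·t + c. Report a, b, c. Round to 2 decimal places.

The normal equations are: 14194·a + 1548·b + 178·c = 10549;  1548·a + 178·b + 24·c = 1127;  178·a + 24·b + 6·c = 119.
Inverting the 3×3 Gram matrix, [a, b, c]ᵀ = [23471/23998, -48769/23998, -12635/11999]ᵀ.

a = 0.98, b = -2.03, c = -1.05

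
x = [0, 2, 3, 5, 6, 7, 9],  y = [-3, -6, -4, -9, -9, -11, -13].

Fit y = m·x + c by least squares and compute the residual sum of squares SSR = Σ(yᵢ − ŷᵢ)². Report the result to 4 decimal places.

SSR = 6.3589

The normal system AᵀA·[m, c]ᵀ = Aᵀy is [[204, 32]; [32, 7]]·[m, c]ᵀ = [-317, -55]ᵀ.
det = 204·7 − 32² = 404.
m = ((-317)·7 − 32·(-55))/404 = -459/404; c = (204·(-55) − 32·(-317))/404 = -269/101.
Residuals: -34/101, -215/202, 837/404, -265/404, 97/202, -155/404, -45/404; SSR = 2569/404.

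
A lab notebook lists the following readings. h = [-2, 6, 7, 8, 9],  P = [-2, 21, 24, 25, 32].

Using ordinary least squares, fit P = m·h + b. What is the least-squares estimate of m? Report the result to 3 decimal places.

The normal equations are: 234·m + 28·b = 786;  28·m + 5·b = 100.
(Σh·h = 234, Σh = 28, Σ1 = 5, Σh·P = 786, ΣP = 100.)
det = 234·5 − 28² = 386.
m = (786·5 − 28·100)/386 = 565/193; b = (234·100 − 28·786)/386 = 696/193.

m = 2.927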